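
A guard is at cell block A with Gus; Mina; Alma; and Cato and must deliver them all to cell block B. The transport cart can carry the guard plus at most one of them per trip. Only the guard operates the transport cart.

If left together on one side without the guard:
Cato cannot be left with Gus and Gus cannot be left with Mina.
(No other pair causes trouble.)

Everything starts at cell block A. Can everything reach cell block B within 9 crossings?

Yes

Yes — this plan uses 9 crossings (≤ 9):
1. Guard goes to cell block B with Gus.  [cell block A: Alma, Cato, Mina | cell block B: Gus]
2. Guard goes back to cell block A alone.  [cell block A: Alma, Cato, Mina | cell block B: Gus]
3. Guard goes to cell block B with Mina.  [cell block A: Alma, Cato | cell block B: Gus, Mina]
4. Guard goes back to cell block A with Gus.  [cell block A: Alma, Cato, Gus | cell block B: Mina]
5. Guard goes to cell block B with Cato.  [cell block A: Alma, Gus | cell block B: Cato, Mina]
6. Guard goes back to cell block A alone.  [cell block A: Alma, Gus | cell block B: Cato, Mina]
7. Guard goes to cell block B with Alma.  [cell block A: Gus | cell block B: Alma, Cato, Mina]
8. Guard goes back to cell block A alone.  [cell block A: Gus | cell block B: Alma, Cato, Mina]
9. Guard goes to cell block B with Gus.  [cell block A: — | cell block B: Alma, Cato, Gus, Mina]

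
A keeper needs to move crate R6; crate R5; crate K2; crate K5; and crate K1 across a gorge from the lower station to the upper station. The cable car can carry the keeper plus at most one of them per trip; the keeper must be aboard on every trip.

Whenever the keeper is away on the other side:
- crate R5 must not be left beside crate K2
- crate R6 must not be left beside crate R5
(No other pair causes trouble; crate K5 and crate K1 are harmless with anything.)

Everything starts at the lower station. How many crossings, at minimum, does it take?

11

Counting alone: the keeper can take at most 1 across per trip to the upper station, so moving all 5 needs at least 5 loaded trips out, with a return between consecutive ones — at least 9 crossings.
The safety rule pushes this higher. Following every safe sequence of crossings, the most of the 5 that can be at the upper station as the cable car arrives there on crossing 9 is 4 — never all 5.
So no plan with fewer than 11 crossings exists, and this one achieves 11:
1. Keeper goes to the upper station with crate R5.
2. Keeper goes back to the lower station alone.
3. Keeper goes to the upper station with crate R6.
4. Keeper goes back to the lower station with crate R5.
5. Keeper goes to the upper station with crate K2.
6. Keeper goes back to the lower station alone.
7. Keeper goes to the upper station with crate K5.
8. Keeper goes back to the lower station alone.
9. Keeper goes to the upper station with crate K1.
10. Keeper goes back to the lower station alone.
11. Keeper goes to the upper station with crate R5.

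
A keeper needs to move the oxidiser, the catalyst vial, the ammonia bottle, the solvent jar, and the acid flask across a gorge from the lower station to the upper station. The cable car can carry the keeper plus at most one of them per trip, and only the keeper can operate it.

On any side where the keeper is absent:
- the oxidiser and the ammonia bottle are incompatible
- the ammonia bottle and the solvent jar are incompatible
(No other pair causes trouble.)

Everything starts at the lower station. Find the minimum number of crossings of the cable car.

11

Counting alone: the keeper can take at most 1 across per trip to the upper station, so moving all 5 needs at least 5 loaded trips out, with a return between consecutive ones — at least 9 crossings.
The safety rule pushes this higher. Following every safe sequence of crossings, the most of the 5 that can be at the upper station as the cable car arrives there on crossing 9 is 4 — never all 5.
So no plan with fewer than 11 crossings exists, and this one achieves 11:
1. Keeper goes to the upper station with the ammonia bottle.
2. Keeper goes back to the lower station alone.
3. Keeper goes to the upper station with the oxidiser.
4. Keeper goes back to the lower station with the ammonia bottle.
5. Keeper goes to the upper station with the solvent jar.
6. Keeper goes back to the lower station alone.
7. Keeper goes to the upper station with the catalyst vial.
8. Keeper goes back to the lower station alone.
9. Keeper goes to the upper station with the acid flask.
10. Keeper goes back to the lower station alone.
11. Keeper goes to the upper station with the ammonia bottle.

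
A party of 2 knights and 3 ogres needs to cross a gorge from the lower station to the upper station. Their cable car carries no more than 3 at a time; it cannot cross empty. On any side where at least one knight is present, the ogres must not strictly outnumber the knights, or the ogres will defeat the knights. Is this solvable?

The ogres already outnumber the knights at the lower station before anyone moves, so the starting position itself is disallowed.

No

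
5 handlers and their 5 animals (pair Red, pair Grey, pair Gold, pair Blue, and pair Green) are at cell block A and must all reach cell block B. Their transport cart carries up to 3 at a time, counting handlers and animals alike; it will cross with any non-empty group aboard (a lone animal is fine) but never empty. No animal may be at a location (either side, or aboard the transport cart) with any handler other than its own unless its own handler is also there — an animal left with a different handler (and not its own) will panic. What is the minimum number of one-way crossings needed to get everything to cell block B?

11

Counting alone: each trip to cell block B takes at most 3 across and each return brings at least 1 back, so after t trips out (and t−1 returns) at most 3t − (t−1) of the 10 are across; that first reaches 10 at t = 5, so at least 9 crossings are needed.
The safety rule pushes this higher. Following every safe sequence of crossings, the most of the 10 that can be at cell block B as the transport cart arrives there on crossing 9 is 9 — never all 10.
So no plan with fewer than 11 crossings exists, and this one achieves 11:
1. animal Red and handler Red cross → cell block B.
2. handler Red crosses ← cell block A.
3. animal Blue, animal Gold, and animal Grey cross → cell block B.
4. animal Red crosses ← cell block A.
5. handler Blue, handler Gold, and handler Grey cross → cell block B.
6. animal Grey and handler Grey cross ← cell block A.
7. handler Green, handler Grey, and handler Red cross → cell block B.
8. animal Gold crosses ← cell block A.
9. animal Grey and animal Red cross → cell block B.
10. animal Red crosses ← cell block A.
11. animal Gold, animal Green, and animal Red cross → cell block B.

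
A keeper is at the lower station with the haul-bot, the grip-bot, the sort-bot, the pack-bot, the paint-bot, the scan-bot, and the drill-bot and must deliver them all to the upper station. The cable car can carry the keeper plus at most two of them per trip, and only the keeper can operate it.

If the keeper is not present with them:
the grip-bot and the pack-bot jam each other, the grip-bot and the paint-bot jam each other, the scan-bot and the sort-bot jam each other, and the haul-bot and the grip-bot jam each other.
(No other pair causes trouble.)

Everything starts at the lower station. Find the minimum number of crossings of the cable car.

Counting alone: the keeper can take at most 2 across per trip to the upper station, so moving all 7 needs at least 4 loaded trips out, with a return between consecutive ones — at least 7 crossings.
The plan below uses exactly 7 crossings, so it is optimal:
1. Keeper goes to the upper station with the grip-bot and the sort-bot.  [the lower station: the drill-bot, the haul-bot, the pack-bot, the paint-bot, the scan-bot | the upper station: the grip-bot, the sort-bot]
2. Keeper goes back to the lower station alone.  [the lower station: the drill-bot, the haul-bot, the pack-bot, the paint-bot, the scan-bot | the upper station: the grip-bot, the sort-bot]
3. Keeper goes to the upper station with the haul-bot and the pack-bot.  [the lower station: the drill-bot, the paint-bot, the scan-bot | the upper station: the grip-bot, the haul-bot, the pack-bot, the sort-bot]
4. Keeper goes back to the lower station with the grip-bot.  [the lower station: the drill-bot, the grip-bot, the paint-bot, the scan-bot | the upper station: the haul-bot, the pack-bot, the sort-bot]
5. Keeper goes to the upper station with the drill-bot and the paint-bot.  [the lower station: the grip-bot, the scan-bot | the upper station: the drill-bot, the haul-bot, the pack-bot, the paint-bot, the sort-bot]
6. Keeper goes back to the lower station alone.  [the lower station: the grip-bot, the scan-bot | the upper station: the drill-bot, the haul-bot, the pack-bot, the paint-bot, the sort-bot]
7. Keeper goes to the upper station with the grip-bot and the scan-bot.  [the lower station: — | the upper station: the drill-bot, the grip-bot, the haul-bot, the pack-bot, the paint-bot, the scan-bot, the sort-bot]

7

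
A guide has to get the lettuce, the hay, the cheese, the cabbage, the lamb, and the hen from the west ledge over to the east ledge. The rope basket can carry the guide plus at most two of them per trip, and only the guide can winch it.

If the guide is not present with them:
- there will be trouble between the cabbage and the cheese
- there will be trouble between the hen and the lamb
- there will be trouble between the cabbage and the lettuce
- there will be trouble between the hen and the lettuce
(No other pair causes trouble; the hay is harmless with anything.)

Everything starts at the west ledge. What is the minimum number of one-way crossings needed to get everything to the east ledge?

7

Counting alone: the guide can take at most 2 across per trip to the east ledge, so moving all 6 needs at least 3 loaded trips out, with a return between consecutive ones — at least 5 crossings.
The safety rule pushes this higher. Following every safe sequence of crossings, the most of the 6 that can be at the east ledge as the rope basket arrives there on crossing 5 is 5 — never all 6.
So no plan with fewer than 7 crossings exists, and this one achieves 7:
1. Guide goes to the east ledge with the cabbage and the hen.  [the west ledge: the cheese, the hay, the lamb, the lettuce | the east ledge: the cabbage, the hen]
2. Guide goes back to the west ledge alone.  [the west ledge: the cheese, the hay, the lamb, the lettuce | the east ledge: the cabbage, the hen]
3. Guide goes to the east ledge with the hay and the lettuce.  [the west ledge: the cheese, the lamb | the east ledge: the cabbage, the hay, the hen, the lettuce]
4. Guide goes back to the west ledge with the cabbage and the hen.  [the west ledge: the cabbage, the cheese, the hen, the lamb | the east ledge: the hay, the lettuce]
5. Guide goes to the east ledge with the cheese and the lamb.  [the west ledge: the cabbage, the hen | the east ledge: the cheese, the hay, the lamb, the lettuce]
6. Guide goes back to the west ledge alone.  [the west ledge: the cabbage, the hen | the east ledge: the cheese, the hay, the lamb, the lettuce]
7. Guide goes to the east ledge with the cabbage and the hen.  [the west ledge: — | the east ledge: the cabbage, the cheese, the hay, the hen, the lamb, the lettuce]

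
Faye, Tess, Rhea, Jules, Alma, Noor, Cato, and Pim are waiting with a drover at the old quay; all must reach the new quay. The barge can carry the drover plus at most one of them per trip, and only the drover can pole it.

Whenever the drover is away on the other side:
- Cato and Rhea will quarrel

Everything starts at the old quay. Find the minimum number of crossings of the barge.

15

Counting alone: the drover can take at most 1 across per trip to the new quay, so moving all 8 needs at least 8 loaded trips out, with a return between consecutive ones — at least 15 crossings.
The plan below uses exactly 15 crossings, so it is optimal:
1. Drover goes to the new quay with Rhea.  [the old quay: Alma, Cato, Faye, Jules, Noor, Pim, Tess | the new quay: Rhea]
2. Drover goes back to the old quay alone.  [the old quay: Alma, Cato, Faye, Jules, Noor, Pim, Tess | the new quay: Rhea]
3. Drover goes to the new quay with Faye.  [the old quay: Alma, Cato, Jules, Noor, Pim, Tess | the new quay: Faye, Rhea]
4. Drover goes back to the old quay alone.  [the old quay: Alma, Cato, Jules, Noor, Pim, Tess | the new quay: Faye, Rhea]
5. Drover goes to the new quay with Tess.  [the old quay: Alma, Cato, Jules, Noor, Pim | the new quay: Faye, Rhea, Tess]
6. Drover goes back to the old quay alone.  [the old quay: Alma, Cato, Jules, Noor, Pim | the new quay: Faye, Rhea, Tess]
7. Drover goes to the new quay with Jules.  [the old quay: Alma, Cato, Noor, Pim | the new quay: Faye, Jules, Rhea, Tess]
8. Drover goes back to the old quay alone.  [the old quay: Alma, Cato, Noor, Pim | the new quay: Faye, Jules, Rhea, Tess]
9. Drover goes to the new quay with Alma.  [the old quay: Cato, Noor, Pim | the new quay: Alma, Faye, Jules, Rhea, Tess]
10. Drover goes back to the old quay alone.  [the old quay: Cato, Noor, Pim | the new quay: Alma, Faye, Jules, Rhea, Tess]
11. Drover goes to the new quay with Noor.  [the old quay: Cato, Pim | the new quay: Alma, Faye, Jules, Noor, Rhea, Tess]
12. Drover goes back to the old quay alone.  [the old quay: Cato, Pim | the new quay: Alma, Faye, Jules, Noor, Rhea, Tess]
13. Drover goes to the new quay with Pim.  [the old quay: Cato | the new quay: Alma, Faye, Jules, Noor, Pim, Rhea, Tess]
14. Drover goes back to the old quay alone.  [the old quay: Cato | the new quay: Alma, Faye, Jules, Noor, Pim, Rhea, Tess]
15. Drover goes to the new quay with Cato.  [the old quay: — | the new quay: Alma, Cato, Faye, Jules, Noor, Pim, Rhea, Tess]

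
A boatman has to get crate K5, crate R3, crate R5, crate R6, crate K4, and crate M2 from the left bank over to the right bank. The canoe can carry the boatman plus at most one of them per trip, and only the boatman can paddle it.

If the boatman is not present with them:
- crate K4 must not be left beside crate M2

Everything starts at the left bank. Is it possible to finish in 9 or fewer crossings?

Counting alone: the boatman can take at most 1 across per trip to the right bank, so moving all 6 needs at least 6 loaded trips out, with a return between consecutive ones — at least 11 crossings.
Since 9 < 11, 9 crossings cannot be enough. (The shortest complete plan in fact takes 11:)
1. Boatman goes to the right bank with crate K4.  [the left bank: crate K5, crate M2, crate R3, crate R5, crate R6 | the right bank: crate K4]
2. Boatman goes back to the left bank alone.  [the left bank: crate K5, crate M2, crate R3, crate R5, crate R6 | the right bank: crate K4]
3. Boatman goes to the right bank with crate K5.  [the left bank: crate M2, crate R3, crate R5, crate R6 | the right bank: crate K4, crate K5]
4. Boatman goes back to the left bank alone.  [the left bank: crate M2, crate R3, crate R5, crate R6 | the right bank: crate K4, crate K5]
5. Boatman goes to the right bank with crate R3.  [the left bank: crate M2, crate R5, crate R6 | the right bank: crate K4, crate K5, crate R3]
6. Boatman goes back to the left bank alone.  [the left bank: crate M2, crate R5, crate R6 | the right bank: crate K4, crate K5, crate R3]
7. Boatman goes to the right bank with crate R5.  [the left bank: crate M2, crate R6 | the right bank: crate K4, crate K5, crate R3, crate R5]
8. Boatman goes back to the left bank alone.  [the left bank: crate M2, crate R6 | the right bank: crate K4, crate K5, crate R3, crate R5]
9. Boatman goes to the right bank with crate R6.  [the left bank: crate M2 | the right bank: crate K4, crate K5, crate R3, crate R5, crate R6]
10. Boatman goes back to the left bank alone.  [the left bank: crate M2 | the right bank: crate K4, crate K5, crate R3, crate R5, crate R6]
11. Boatman goes to the right bank with crate M2.  [the left bank: — | the right bank: crate K4, crate K5, crate M2, crate R3, crate R5, crate R6]

No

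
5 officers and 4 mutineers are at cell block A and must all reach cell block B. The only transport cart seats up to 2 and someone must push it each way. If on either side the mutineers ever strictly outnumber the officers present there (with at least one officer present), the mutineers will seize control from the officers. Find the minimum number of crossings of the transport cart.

Counting alone: each trip to cell block B takes at most 2 across and each return brings at least 1 back, so after t trips out (and t−1 returns) at most 2t − (t−1) of the 9 are across; that first reaches 9 at t = 8, so at least 15 crossings are needed.
The plan below uses exactly 15 crossings, so it is optimal:
1. 2 mutineers → cell block B.  (cell block A: 5O 2M; cell block B: 0O 2M)
2. 1 mutineer ← cell block A.  (cell block A: 5O 3M; cell block B: 0O 1M)
3. 2 mutineers → cell block B.  (cell block A: 5O 1M; cell block B: 0O 3M)
4. 1 mutineer ← cell block A.  (cell block A: 5O 2M; cell block B: 0O 2M)
5. 2 officers → cell block B.  (cell block A: 3O 2M; cell block B: 2O 2M)
6. 1 mutineer ← cell block A.  (cell block A: 3O 3M; cell block B: 2O 1M)
7. 1 officer and 1 mutineer → cell block B.  (cell block A: 2O 2M; cell block B: 3O 2M)
8. 1 officer ← cell block A.  (cell block A: 3O 2M; cell block B: 2O 2M)
9. 1 officer and 1 mutineer → cell block B.  (cell block A: 2O 1M; cell block B: 3O 3M)
10. 1 mutineer ← cell block A.  (cell block A: 2O 2M; cell block B: 3O 2M)
11. 1 officer and 1 mutineer → cell block B.  (cell block A: 1O 1M; cell block B: 4O 3M)
12. 1 officer ← cell block A.  (cell block A: 2O 1M; cell block B: 3O 3M)
13. 1 officer and 1 mutineer → cell block B.  (cell block A: 1O 0M; cell block B: 4O 4M)
14. 1 mutineer ← cell block A.  (cell block A: 1O 1M; cell block B: 4O 3M)
15. 1 officer and 1 mutineer → cell block B.  (cell block A: 0O 0M; cell block B: 5O 4M)

15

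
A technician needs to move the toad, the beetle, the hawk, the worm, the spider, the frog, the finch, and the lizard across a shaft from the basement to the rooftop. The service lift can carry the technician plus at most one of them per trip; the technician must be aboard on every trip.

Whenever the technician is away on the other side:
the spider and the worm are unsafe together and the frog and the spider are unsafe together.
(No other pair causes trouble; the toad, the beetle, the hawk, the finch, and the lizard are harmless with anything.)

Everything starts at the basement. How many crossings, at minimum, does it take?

Counting alone: the technician can take at most 1 across per trip to the rooftop, so moving all 8 needs at least 8 loaded trips out, with a return between consecutive ones — at least 15 crossings.
The safety rule pushes this higher. Following every safe sequence of crossings, the most of the 8 that can be at the rooftop as the service lift arrives there on crossing 15 is 7 — never all 8.
So no plan with fewer than 17 crossings exists, and this one achieves 17:
1. Technician goes to the rooftop with the spider.  [the basement: the beetle, the finch, the frog, the hawk, the lizard, the toad, the worm | the rooftop: the spider]
2. Technician goes back to the basement alone.  [the basement: the beetle, the finch, the frog, the hawk, the lizard, the toad, the worm | the rooftop: the spider]
3. Technician goes to the rooftop with the toad.  [the basement: the beetle, the finch, the frog, the hawk, the lizard, the worm | the rooftop: the spider, the toad]
4. Technician goes back to the basement alone.  [the basement: the beetle, the finch, the frog, the hawk, the lizard, the worm | the rooftop: the spider, the toad]
5. Technician goes to the rooftop with the beetle.  [the basement: the finch, the frog, the hawk, the lizard, the worm | the rooftop: the beetle, the spider, the toad]
6. Technician goes back to the basement alone.  [the basement: the finch, the frog, the hawk, the lizard, the worm | the rooftop: the beetle, the spider, the toad]
7. Technician goes to the rooftop with the hawk.  [the basement: the finch, the frog, the lizard, the worm | the rooftop: the beetle, the hawk, the spider, the toad]
8. Technician goes back to the basement alone.  [the basement: the finch, the frog, the lizard, the worm | the rooftop: the beetle, the hawk, the spider, the toad]
9. Technician goes to the rooftop with the worm.  [the basement: the finch, the frog, the lizard | the rooftop: the beetle, the hawk, the spider, the toad, the worm]
10. Technician goes back to the basement with the spider.  [the basement: the finch, the frog, the lizard, the spider | the rooftop: the beetle, the hawk, the toad, the worm]
11. Technician goes to the rooftop with the frog.  [the basement: the finch, the lizard, the spider | the rooftop: the beetle, the frog, the hawk, the toad, the worm]
12. Technician goes back to the basement alone.  [the basement: the finch, the lizard, the spider | the rooftop: the beetle, the frog, the hawk, the toad, the worm]
13. Technician goes to the rooftop with the finch.  [the basement: the lizard, the spider | the rooftop: the beetle, the finch, the frog, the hawk, the toad, the worm]
14. Technician goes back to the basement alone.  [the basement: the lizard, the spider | the rooftop: the beetle, the finch, the frog, the hawk, the toad, the worm]
15. Technician goes to the rooftop with the lizard.  [the basement: the spider | the rooftop: the beetle, the finch, the frog, the hawk, the lizard, the toad, the worm]
16. Technician goes back to the basement alone.  [the basement: the spider | the rooftop: the beetle, the finch, the frog, the hawk, the lizard, the toad, the worm]
17. Technician goes to the rooftop with the spider.  [the basement: — | the rooftop: the beetle, the finch, the frog, the hawk, the lizard, the spider, the toad, the worm]

17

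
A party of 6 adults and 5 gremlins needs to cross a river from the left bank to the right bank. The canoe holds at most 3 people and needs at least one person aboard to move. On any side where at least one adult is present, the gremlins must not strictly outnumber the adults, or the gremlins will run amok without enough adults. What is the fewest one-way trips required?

Counting alone: each trip to the right bank takes at most 3 across and each return brings at least 1 back, so after t trips out (and t−1 returns) at most 3t − (t−1) of the 11 are across; that first reaches 11 at t = 5, so at least 9 crossings are needed.
The plan below uses exactly 9 crossings, so it is optimal:
1. 3 gremlins → the right bank.  (the left bank: 6A 2G; the right bank: 0A 3G)
2. 1 gremlin ← the left bank.  (the left bank: 6A 3G; the right bank: 0A 2G)
3. 3 adults → the right bank.  (the left bank: 3A 3G; the right bank: 3A 2G)
4. 1 adult ← the left bank.  (the left bank: 4A 3G; the right bank: 2A 2G)
5. 2 adults and 1 gremlin → the right bank.  (the left bank: 2A 2G; the right bank: 4A 3G)
6. 1 adult ← the left bank.  (the left bank: 3A 2G; the right bank: 3A 3G)
7. 2 adults and 1 gremlin → the right bank.  (the left bank: 1A 1G; the right bank: 5A 4G)
8. 1 adult ← the left bank.  (the left bank: 2A 1G; the right bank: 4A 4G)
9. 2 adults and 1 gremlin → the right bank.  (the left bank: 0A 0G; the right bank: 6A 5G)

9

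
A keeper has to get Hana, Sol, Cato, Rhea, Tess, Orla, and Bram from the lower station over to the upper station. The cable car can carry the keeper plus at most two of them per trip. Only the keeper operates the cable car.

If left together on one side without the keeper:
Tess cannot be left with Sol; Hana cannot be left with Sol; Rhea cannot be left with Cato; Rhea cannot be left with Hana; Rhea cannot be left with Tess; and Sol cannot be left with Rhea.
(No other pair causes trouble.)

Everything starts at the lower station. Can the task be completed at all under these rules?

Yes

1. Keeper goes to the upper station with Rhea and Sol.  [the lower station: Bram, Cato, Hana, Orla, Tess | the upper station: Rhea, Sol]
2. Keeper goes back to the lower station with Sol.  [the lower station: Bram, Cato, Hana, Orla, Sol, Tess | the upper station: Rhea]
3. Keeper goes to the upper station with Hana and Tess.  [the lower station: Bram, Cato, Orla, Sol | the upper station: Hana, Rhea, Tess]
4. Keeper goes back to the lower station with Rhea.  [the lower station: Bram, Cato, Orla, Rhea, Sol | the upper station: Hana, Tess]
5. Keeper goes to the upper station with Cato and Sol.  [the lower station: Bram, Orla, Rhea | the upper station: Cato, Hana, Sol, Tess]
6. Keeper goes back to the lower station with Sol.  [the lower station: Bram, Orla, Rhea, Sol | the upper station: Cato, Hana, Tess]
7. Keeper goes to the upper station with Orla and Sol.  [the lower station: Bram, Rhea | the upper station: Cato, Hana, Orla, Sol, Tess]
8. Keeper goes back to the lower station with Sol.  [the lower station: Bram, Rhea, Sol | the upper station: Cato, Hana, Orla, Tess]
9. Keeper goes to the upper station with Bram and Sol.  [the lower station: Rhea | the upper station: Bram, Cato, Hana, Orla, Sol, Tess]
10. Keeper goes back to the lower station with Sol.  [the lower station: Rhea, Sol | the upper station: Bram, Cato, Hana, Orla, Tess]
11. Keeper goes to the upper station with Rhea and Sol.  [the lower station: — | the upper station: Bram, Cato, Hana, Orla, Rhea, Sol, Tess]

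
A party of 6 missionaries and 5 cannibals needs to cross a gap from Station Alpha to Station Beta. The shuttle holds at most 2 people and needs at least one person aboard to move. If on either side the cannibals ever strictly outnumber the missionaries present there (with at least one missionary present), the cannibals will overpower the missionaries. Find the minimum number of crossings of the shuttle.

Counting alone: each trip to Station Beta takes at most 2 across and each return brings at least 1 back, so after t trips out (and t−1 returns) at most 2t − (t−1) of the 11 are across; that first reaches 11 at t = 10, so at least 19 crossings are needed.
The plan below uses exactly 19 crossings, so it is optimal:
1. 2 cannibals → Station Beta.  (Station Alpha: 6M 3C; Station Beta: 0M 2C)
2. 1 cannibal ← Station Alpha.  (Station Alpha: 6M 4C; Station Beta: 0M 1C)
3. 2 cannibals → Station Beta.  (Station Alpha: 6M 2C; Station Beta: 0M 3C)
4. 1 cannibal ← Station Alpha.  (Station Alpha: 6M 3C; Station Beta: 0M 2C)
5. 2 missionaries → Station Beta.  (Station Alpha: 4M 3C; Station Beta: 2M 2C)
6. 1 cannibal ← Station Alpha.  (Station Alpha: 4M 4C; Station Beta: 2M 1C)
7. 1 missionary and 1 cannibal → Station Beta.  (Station Alpha: 3M 3C; Station Beta: 3M 2C)
8. 1 missionary ← Station Alpha.  (Station Alpha: 4M 3C; Station Beta: 2M 2C)
9. 1 missionary and 1 cannibal → Station Beta.  (Station Alpha: 3M 2C; Station Beta: 3M 3C)
10. 1 cannibal ← Station Alpha.  (Station Alpha: 3M 3C; Station Beta: 3M 2C)
11. 1 missionary and 1 cannibal → Station Beta.  (Station Alpha: 2M 2C; Station Beta: 4M 3C)
12. 1 missionary ← Station Alpha.  (Station Alpha: 3M 2C; Station Beta: 3M 3C)
13. 1 missionary and 1 cannibal → Station Beta.  (Station Alpha: 2M 1C; Station Beta: 4M 4C)
14. 1 cannibal ← Station Alpha.  (Station Alpha: 2M 2C; Station Beta: 4M 3C)
15. 1 missionary and 1 cannibal → Station Beta.  (Station Alpha: 1M 1C; Station Beta: 5M 4C)
16. 1 missionary ← Station Alpha.  (Station Alpha: 2M 1C; Station Beta: 4M 4C)
17. 1 missionary and 1 cannibal → Station Beta.  (Station Alpha: 1M 0C; Station Beta: 5M 5C)
18. 1 cannibal ← Station Alpha.  (Station Alpha: 1M 1C; Station Beta: 5M 4C)
19. 1 missionary and 1 cannibal → Station Beta.  (Station Alpha: 0M 0C; Station Beta: 6M 5C)

19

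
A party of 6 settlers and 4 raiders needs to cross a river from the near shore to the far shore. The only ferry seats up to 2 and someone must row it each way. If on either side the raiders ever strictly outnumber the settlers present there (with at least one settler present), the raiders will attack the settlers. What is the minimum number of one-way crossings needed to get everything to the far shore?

Counting alone: each trip to the far shore takes at most 2 across and each return brings at least 1 back, so after t trips out (and t−1 returns) at most 2t − (t−1) of the 10 are across; that first reaches 10 at t = 9, so at least 17 crossings are needed.
The plan below uses exactly 17 crossings, so it is optimal:
1. 2 raiders → the far shore.  (the near shore: 6S 2R; the far shore: 0S 2R)
2. 1 raider ← the near shore.  (the near shore: 6S 3R; the far shore: 0S 1R)
3. 2 raiders → the far shore.  (the near shore: 6S 1R; the far shore: 0S 3R)
4. 1 raider ← the near shore.  (the near shore: 6S 2R; the far shore: 0S 2R)
5. 2 settlers → the far shore.  (the near shore: 4S 2R; the far shore: 2S 2R)
6. 1 raider ← the near shore.  (the near shore: 4S 3R; the far shore: 2S 1R)
7. 1 settler and 1 raider → the far shore.  (the near shore: 3S 2R; the far shore: 3S 2R)
8. 1 raider ← the near shore.  (the near shore: 3S 3R; the far shore: 3S 1R)
9. 2 raiders → the far shore.  (the near shore: 3S 1R; the far shore: 3S 3R)
10. 1 raider ← the near shore.  (the near shore: 3S 2R; the far shore: 3S 2R)
11. 1 settler and 1 raider → the far shore.  (the near shore: 2S 1R; the far shore: 4S 3R)
12. 1 raider ← the near shore.  (the near shore: 2S 2R; the far shore: 4S 2R)
13. 2 raiders → the far shore.  (the near shore: 2S 0R; the far shore: 4S 4R)
14. 1 raider ← the near shore.  (the near shore: 2S 1R; the far shore: 4S 3R)
15. 1 settler and 1 raider → the far shore.  (the near shore: 1S 0R; the far shore: 5S 4R)
16. 1 raider ← the near shore.  (the near shore: 1S 1R; the far shore: 5S 3R)
17. 1 settler and 1 raider → the far shore.  (the near shore: 0S 0R; the far shore: 6S 4R)

17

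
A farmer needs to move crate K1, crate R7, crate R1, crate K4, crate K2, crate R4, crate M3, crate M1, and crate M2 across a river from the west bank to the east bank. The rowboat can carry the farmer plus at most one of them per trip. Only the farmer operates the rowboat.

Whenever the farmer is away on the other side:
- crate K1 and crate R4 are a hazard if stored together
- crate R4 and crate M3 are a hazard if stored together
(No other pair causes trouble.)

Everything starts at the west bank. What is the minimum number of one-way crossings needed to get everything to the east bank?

Counting alone: the farmer can take at most 1 across per trip to the east bank, so moving all 9 needs at least 9 loaded trips out, with a return between consecutive ones — at least 17 crossings.
The safety rule pushes this higher. Following every safe sequence of crossings, the most of the 9 that can be at the east bank as the rowboat arrives there on crossing 17 is 8 — never all 9.
So no plan with fewer than 19 crossings exists, and this one achieves 19:
1. Farmer goes to the east bank with crate R4.  [the west bank: crate K1, crate K2, crate K4, crate M1, crate M2, crate M3, crate R1, crate R7 | the east bank: crate R4]
2. Farmer goes back to the west bank alone.  [the west bank: crate K1, crate K2, crate K4, crate M1, crate M2, crate M3, crate R1, crate R7 | the east bank: crate R4]
3. Farmer goes to the east bank with crate K1.  [the west bank: crate K2, crate K4, crate M1, crate M2, crate M3, crate R1, crate R7 | the east bank: crate K1, crate R4]
4. Farmer goes back to the west bank with crate R4.  [the west bank: crate K2, crate K4, crate M1, crate M2, crate M3, crate R1, crate R4, crate R7 | the east bank: crate K1]
5. Farmer goes to the east bank with crate M3.  [the west bank: crate K2, crate K4, crate M1, crate M2, crate R1, crate R4, crate R7 | the east bank: crate K1, crate M3]
6. Farmer goes back to the west bank alone.  [the west bank: crate K2, crate K4, crate M1, crate M2, crate R1, crate R4, crate R7 | the east bank: crate K1, crate M3]
7. Farmer goes to the east bank with crate R7.  [the west bank: crate K2, crate K4, crate M1, crate M2, crate R1, crate R4 | the east bank: crate K1, crate M3, crate R7]
8. Farmer goes back to the west bank alone.  [the west bank: crate K2, crate K4, crate M1, crate M2, crate R1, crate R4 | the east bank: crate K1, crate M3, crate R7]
9. Farmer goes to the east bank with crate R1.  [the west bank: crate K2, crate K4, crate M1, crate M2, crate R4 | the east bank: crate K1, crate M3, crate R1, crate R7]
10. Farmer goes back to the west bank alone.  [the west bank: crate K2, crate K4, crate M1, crate M2, crate R4 | the east bank: crate K1, crate M3, crate R1, crate R7]
11. Farmer goes to the east bank with crate K4.  [the west bank: crate K2, crate M1, crate M2, crate R4 | the east bank: crate K1, crate K4, crate M3, crate R1, crate R7]
12. Farmer goes back to the west bank alone.  [the west bank: crate K2, crate M1, crate M2, crate R4 | the east bank: crate K1, crate K4, crate M3, crate R1, crate R7]
13. Farmer goes to the east bank with crate K2.  [the west bank: crate M1, crate M2, crate R4 | the east bank: crate K1, crate K2, crate K4, crate M3, crate R1, crate R7]
14. Farmer goes back to the west bank alone.  [the west bank: crate M1, crate M2, crate R4 | the east bank: crate K1, crate K2, crate K4, crate M3, crate R1, crate R7]
15. Farmer goes to the east bank with crate M1.  [the west bank: crate M2, crate R4 | the east bank: crate K1, crate K2, crate K4, crate M1, crate M3, crate R1, crate R7]
16. Farmer goes back to the west bank alone.  [the west bank: crate M2, crate R4 | the east bank: crate K1, crate K2, crate K4, crate M1, crate M3, crate R1, crate R7]
17. Farmer goes to the east bank with crate M2.  [the west bank: crate R4 | the east bank: crate K1, crate K2, crate K4, crate M1, crate M2, crate M3, crate R1, crate R7]
18. Farmer goes back to the west bank alone.  [the west bank: crate R4 | the east bank: crate K1, crate K2, crate K4, crate M1, crate M2, crate M3, crate R1, crate R7]
19. Farmer goes to the east bank with crate R4.  [the west bank: — | the east bank: crate K1, crate K2, crate K4, crate M1, crate M2, crate M3, crate R1, crate R4, crate R7]

19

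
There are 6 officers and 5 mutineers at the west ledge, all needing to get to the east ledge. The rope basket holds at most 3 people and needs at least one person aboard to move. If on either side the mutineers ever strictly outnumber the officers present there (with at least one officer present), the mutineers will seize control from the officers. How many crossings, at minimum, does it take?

9

Counting alone: each trip to the east ledge takes at most 3 across and each return brings at least 1 back, so after t trips out (and t−1 returns) at most 3t − (t−1) of the 11 are across; that first reaches 11 at t = 5, so at least 9 crossings are needed.
The plan below uses exactly 9 crossings, so it is optimal:
1. 3 mutineers → the east ledge.  (the west ledge: 6O 2M; the east ledge: 0O 3M)
2. 1 mutineer ← the west ledge.  (the west ledge: 6O 3M; the east ledge: 0O 2M)
3. 3 officers → the east ledge.  (the west ledge: 3O 3M; the east ledge: 3O 2M)
4. 1 officer ← the west ledge.  (the west ledge: 4O 3M; the east ledge: 2O 2M)
5. 2 officers and 1 mutineer → the east ledge.  (the west ledge: 2O 2M; the east ledge: 4O 3M)
6. 1 officer ← the west ledge.  (the west ledge: 3O 2M; the east ledge: 3O 3M)
7. 2 officers and 1 mutineer → the east ledge.  (the west ledge: 1O 1M; the east ledge: 5O 4M)
8. 1 officer ← the west ledge.  (the west ledge: 2O 1M; the east ledge: 4O 4M)
9. 2 officers and 1 mutineer → the east ledge.  (the west ledge: 0O 0M; the east ledge: 6O 5M)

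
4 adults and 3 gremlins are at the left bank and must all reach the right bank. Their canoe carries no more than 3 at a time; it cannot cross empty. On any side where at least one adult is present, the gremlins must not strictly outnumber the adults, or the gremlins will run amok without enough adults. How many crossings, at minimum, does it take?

5

Counting alone: each trip to the right bank takes at most 3 across and each return brings at least 1 back, so after t trips out (and t−1 returns) at most 3t − (t−1) of the 7 are across; that first reaches 7 at t = 3, so at least 5 crossings are needed.
The plan below uses exactly 5 crossings, so it is optimal:
1. 3 gremlins → the right bank.  (the left bank: 4A 0G; the right bank: 0A 3G)
2. 1 gremlin ← the left bank.  (the left bank: 4A 1G; the right bank: 0A 2G)
3. 3 adults → the right bank.  (the left bank: 1A 1G; the right bank: 3A 2G)
4. 1 adult ← the left bank.  (the left bank: 2A 1G; the right bank: 2A 2G)
5. 2 adults and 1 gremlin → the right bank.  (the left bank: 0A 0G; the right bank: 4A 3G)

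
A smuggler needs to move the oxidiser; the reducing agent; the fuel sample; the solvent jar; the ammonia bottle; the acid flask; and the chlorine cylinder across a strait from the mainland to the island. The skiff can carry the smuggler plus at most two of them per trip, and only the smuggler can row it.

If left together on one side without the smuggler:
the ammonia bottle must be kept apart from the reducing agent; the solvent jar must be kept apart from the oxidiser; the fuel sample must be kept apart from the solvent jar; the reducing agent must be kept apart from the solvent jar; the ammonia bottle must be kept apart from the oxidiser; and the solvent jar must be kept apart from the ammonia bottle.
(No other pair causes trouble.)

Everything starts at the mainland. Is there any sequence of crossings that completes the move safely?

Yes

1. Smuggler goes to the island with the ammonia bottle and the solvent jar.  [the mainland: the acid flask, the chlorine cylinder, the fuel sample, the oxidiser, the reducing agent | the island: the ammonia bottle, the solvent jar]
2. Smuggler goes back to the mainland with the solvent jar.  [the mainland: the acid flask, the chlorine cylinder, the fuel sample, the oxidiser, the reducing agent, the solvent jar | the island: the ammonia bottle]
3. Smuggler goes to the island with the fuel sample and the solvent jar.  [the mainland: the acid flask, the chlorine cylinder, the oxidiser, the reducing agent | the island: the ammonia bottle, the fuel sample, the solvent jar]
4. Smuggler goes back to the mainland with the solvent jar.  [the mainland: the acid flask, the chlorine cylinder, the oxidiser, the reducing agent, the solvent jar | the island: the ammonia bottle, the fuel sample]
5. Smuggler goes to the island with the oxidiser and the reducing agent.  [the mainland: the acid flask, the chlorine cylinder, the solvent jar | the island: the ammonia bottle, the fuel sample, the oxidiser, the reducing agent]
6. Smuggler goes back to the mainland with the ammonia bottle.  [the mainland: the acid flask, the ammonia bottle, the chlorine cylinder, the solvent jar | the island: the fuel sample, the oxidiser, the reducing agent]
7. Smuggler goes to the island with the acid flask and the solvent jar.  [the mainland: the ammonia bottle, the chlorine cylinder | the island: the acid flask, the fuel sample, the oxidiser, the reducing agent, the solvent jar]
8. Smuggler goes back to the mainland with the solvent jar.  [the mainland: the ammonia bottle, the chlorine cylinder, the solvent jar | the island: the acid flask, the fuel sample, the oxidiser, the reducing agent]
9. Smuggler goes to the island with the chlorine cylinder and the solvent jar.  [the mainland: the ammonia bottle | the island: the acid flask, the chlorine cylinder, the fuel sample, the oxidiser, the reducing agent, the solvent jar]
10. Smuggler goes back to the mainland with the solvent jar.  [the mainland: the ammonia bottle, the solvent jar | the island: the acid flask, the chlorine cylinder, the fuel sample, the oxidiser, the reducing agent]
11. Smuggler goes to the island with the ammonia bottle and the solvent jar.  [the mainland: — | the island: the acid flask, the ammonia bottle, the chlorine cylinder, the fuel sample, the oxidiser, the reducing agent, the solvent jar]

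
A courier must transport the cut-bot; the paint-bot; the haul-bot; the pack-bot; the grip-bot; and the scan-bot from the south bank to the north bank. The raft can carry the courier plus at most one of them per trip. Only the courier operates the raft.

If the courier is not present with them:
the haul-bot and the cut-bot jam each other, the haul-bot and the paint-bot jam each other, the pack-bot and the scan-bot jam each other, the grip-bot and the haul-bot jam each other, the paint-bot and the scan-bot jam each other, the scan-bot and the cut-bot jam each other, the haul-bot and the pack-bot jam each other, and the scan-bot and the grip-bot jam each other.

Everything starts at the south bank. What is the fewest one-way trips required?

impossible

Whatever the first load, the items left behind include a forbidden pair without the courier. No opening move is safe, so no plan exists.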